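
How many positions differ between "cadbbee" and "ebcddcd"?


Comparing "cadbbee" and "ebcddcd" position by position:
  Position 0: 'c' vs 'e' => DIFFER
  Position 1: 'a' vs 'b' => DIFFER
  Position 2: 'd' vs 'c' => DIFFER
  Position 3: 'b' vs 'd' => DIFFER
  Position 4: 'b' vs 'd' => DIFFER
  Position 5: 'e' vs 'c' => DIFFER
  Position 6: 'e' vs 'd' => DIFFER
Positions that differ: 7

7


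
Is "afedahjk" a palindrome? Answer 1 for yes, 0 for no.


Input: afedahjk
Reversed: kjhadefa
  Compare pos 0 ('a') with pos 7 ('k'): MISMATCH
  Compare pos 1 ('f') with pos 6 ('j'): MISMATCH
  Compare pos 2 ('e') with pos 5 ('h'): MISMATCH
  Compare pos 3 ('d') with pos 4 ('a'): MISMATCH
Result: not a palindrome

0


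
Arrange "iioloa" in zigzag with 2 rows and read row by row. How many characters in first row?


Zigzag "iioloa" into 2 rows:
Placing characters:
  'i' => row 0
  'i' => row 1
  'o' => row 0
  'l' => row 1
  'o' => row 0
  'a' => row 1
Rows:
  Row 0: "ioo"
  Row 1: "ila"
First row length: 3

3


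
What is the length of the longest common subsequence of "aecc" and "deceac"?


LCS of "aecc" and "deceac"
DP table:
           d    e    c    e    a    c
      0    0    0    0    0    0    0
  a   0    0    0    0    0    1    1
  e   0    0    1    1    1    1    1
  c   0    0    1    2    2    2    2
  c   0    0    1    2    2    2    3
LCS length = dp[4][6] = 3

3


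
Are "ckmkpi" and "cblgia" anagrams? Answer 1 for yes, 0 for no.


Strings: "ckmkpi", "cblgia"
Sorted first:  cikkmp
Sorted second: abcgil
Differ at position 0: 'c' vs 'a' => not anagrams

0


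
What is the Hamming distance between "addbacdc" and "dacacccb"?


Comparing "addbacdc" and "dacacccb" position by position:
  Position 0: 'a' vs 'd' => differ
  Position 1: 'd' vs 'a' => differ
  Position 2: 'd' vs 'c' => differ
  Position 3: 'b' vs 'a' => differ
  Position 4: 'a' vs 'c' => differ
  Position 5: 'c' vs 'c' => same
  Position 6: 'd' vs 'c' => differ
  Position 7: 'c' vs 'b' => differ
Total differences (Hamming distance): 7

7


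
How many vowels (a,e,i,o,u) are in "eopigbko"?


Input: eopigbko
Checking each character:
  'e' at position 0: vowel (running total: 1)
  'o' at position 1: vowel (running total: 2)
  'p' at position 2: consonant
  'i' at position 3: vowel (running total: 3)
  'g' at position 4: consonant
  'b' at position 5: consonant
  'k' at position 6: consonant
  'o' at position 7: vowel (running total: 4)
Total vowels: 4

4


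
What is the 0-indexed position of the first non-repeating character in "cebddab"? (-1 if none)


Input: cebddab
Character frequencies:
  'a': 1
  'b': 2
  'c': 1
  'd': 2
  'e': 1
Scanning left to right for freq == 1:
  Position 0 ('c'): unique! => answer = 0

0


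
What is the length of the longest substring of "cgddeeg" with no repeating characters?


Input: "cgddeeg"
Sliding window (track last position of each char):
  Position 0 ('c'): window [0,0] length 1 -- new best
  Position 1 ('g'): window [0,1] length 2 -- new best
  Position 2 ('d'): window [0,2] length 3 -- new best
  Position 3 ('d'): repeat (last at 2), move window start to 3
  Position 3 ('d'): window [3,3] length 1
  Position 4 ('e'): window [3,4] length 2
  Position 5 ('e'): repeat (last at 4), move window start to 5
  Position 5 ('e'): window [5,5] length 1
  Position 6 ('g'): window [5,6] length 2
Longest substring with no repeats: "cgd" with length 3

3


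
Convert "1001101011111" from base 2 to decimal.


Input: "1001101011111" in base 2
Positional expansion:
  Digit '1' (value 1) x 2^12 = 4096
  Digit '0' (value 0) x 2^11 = 0
  Digit '0' (value 0) x 2^10 = 0
  Digit '1' (value 1) x 2^9 = 512
  Digit '1' (value 1) x 2^8 = 256
  Digit '0' (value 0) x 2^7 = 0
  Digit '1' (value 1) x 2^6 = 64
  Digit '0' (value 0) x 2^5 = 0
  Digit '1' (value 1) x 2^4 = 16
  Digit '1' (value 1) x 2^3 = 8
  Digit '1' (value 1) x 2^2 = 4
  Digit '1' (value 1) x 2^1 = 2
  Digit '1' (value 1) x 2^0 = 1
Sum = 4959

4959


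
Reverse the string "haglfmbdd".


Input: haglfmbdd
Reading characters right to left:
  Position 8: 'd'
  Position 7: 'd'
  Position 6: 'b'
  Position 5: 'm'
  Position 4: 'f'
  Position 3: 'l'
  Position 2: 'g'
  Position 1: 'a'
  Position 0: 'h'
Reversed: ddbmflgah

ddbmflgah


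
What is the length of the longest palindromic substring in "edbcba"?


Input: "edbcba"
Checking substrings for palindromes:
  [2:5] "bcb" (len 3) => palindrome
Longest palindromic substring: "bcb" with length 3

3


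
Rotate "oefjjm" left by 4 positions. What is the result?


Input: "oefjjm", rotate left by 4
First 4 characters: "oefj"
Remaining characters: "jm"
Concatenate remaining + first: "jm" + "oefj" = "jmoefj"

jmoefj


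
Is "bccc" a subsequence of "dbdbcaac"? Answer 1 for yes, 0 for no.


Check if "bccc" is a subsequence of "dbdbcaac"
Greedy scan:
  Position 0 ('d'): no match needed
  Position 1 ('b'): matches sub[0] = 'b'
  Position 2 ('d'): no match needed
  Position 3 ('b'): no match needed
  Position 4 ('c'): matches sub[1] = 'c'
  Position 5 ('a'): no match needed
  Position 6 ('a'): no match needed
  Position 7 ('c'): matches sub[2] = 'c'
Only matched 3/4 characters => not a subsequence

0


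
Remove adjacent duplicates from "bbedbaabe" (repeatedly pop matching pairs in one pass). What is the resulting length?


Input: bbedbaabe
Stack-based adjacent duplicate removal:
  Read 'b': push. Stack: b
  Read 'b': matches stack top 'b' => pop. Stack: (empty)
  Read 'e': push. Stack: e
  Read 'd': push. Stack: ed
  Read 'b': push. Stack: edb
  Read 'a': push. Stack: edba
  Read 'a': matches stack top 'a' => pop. Stack: edb
  Read 'b': matches stack top 'b' => pop. Stack: ed
  Read 'e': push. Stack: ede
Final stack: "ede" (length 3)

3


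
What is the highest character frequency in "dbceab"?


Input: dbceab
Character counts:
  'a': 1
  'b': 2
  'c': 1
  'd': 1
  'e': 1
Maximum frequency: 2

2


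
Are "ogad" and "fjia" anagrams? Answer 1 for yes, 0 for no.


Strings: "ogad", "fjia"
Sorted first:  adgo
Sorted second: afij
Differ at position 1: 'd' vs 'f' => not anagrams

0


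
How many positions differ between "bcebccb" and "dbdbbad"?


Comparing "bcebccb" and "dbdbbad" position by position:
  Position 0: 'b' vs 'd' => DIFFER
  Position 1: 'c' vs 'b' => DIFFER
  Position 2: 'e' vs 'd' => DIFFER
  Position 3: 'b' vs 'b' => same
  Position 4: 'c' vs 'b' => DIFFER
  Position 5: 'c' vs 'a' => DIFFER
  Position 6: 'b' vs 'd' => DIFFER
Positions that differ: 6

6


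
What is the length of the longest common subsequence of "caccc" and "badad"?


LCS of "caccc" and "badad"
DP table:
           b    a    d    a    d
      0    0    0    0    0    0
  c   0    0    0    0    0    0
  a   0    0    1    1    1    1
  c   0    0    1    1    1    1
  c   0    0    1    1    1    1
  c   0    0    1    1    1    1
LCS length = dp[5][5] = 1

1


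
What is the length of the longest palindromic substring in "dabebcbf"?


Input: "dabebcbf"
Checking substrings for palindromes:
  [2:5] "beb" (len 3) => palindrome
  [4:7] "bcb" (len 3) => palindrome
Longest palindromic substring: "beb" with length 3

3


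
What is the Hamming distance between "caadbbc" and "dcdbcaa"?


Comparing "caadbbc" and "dcdbcaa" position by position:
  Position 0: 'c' vs 'd' => differ
  Position 1: 'a' vs 'c' => differ
  Position 2: 'a' vs 'd' => differ
  Position 3: 'd' vs 'b' => differ
  Position 4: 'b' vs 'c' => differ
  Position 5: 'b' vs 'a' => differ
  Position 6: 'c' vs 'a' => differ
Total differences (Hamming distance): 7

7


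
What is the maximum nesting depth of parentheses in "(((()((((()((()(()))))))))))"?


Input: "(((()((((()((()(()))))))))))"
Tracking depth:
  Position 0 '(': depth becomes 1
  Position 1 '(': depth becomes 2
  Position 2 '(': depth becomes 3
  Position 3 '(': depth becomes 4
  Position 4 ')': depth becomes 3
  Position 5 '(': depth becomes 4
  Position 6 '(': depth becomes 5
  Position 7 '(': depth becomes 6
  Position 8 '(': depth becomes 7
  Position 9 '(': depth becomes 8
  Position 10 ')': depth becomes 7
  Position 11 '(': depth becomes 8
  Position 12 '(': depth becomes 9
  Position 13 '(': depth becomes 10
  Position 14 ')': depth becomes 9
  Position 15 '(': depth becomes 10
  Position 16 '(': depth becomes 11
  Position 17 ')': depth becomes 10
  Position 18 ')': depth becomes 9
  Position 19 ')': depth becomes 8
  Position 20 ')': depth becomes 7
  Position 21 ')': depth becomes 6
  Position 22 ')': depth becomes 5
  Position 23 ')': depth becomes 4
  Position 24 ')': depth becomes 3
  Position 25 ')': depth becomes 2
  Position 26 ')': depth becomes 1
  Position 27 ')': depth becomes 0
Maximum depth reached: 11

11


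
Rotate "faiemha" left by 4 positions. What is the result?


Input: "faiemha", rotate left by 4
First 4 characters: "faie"
Remaining characters: "mha"
Concatenate remaining + first: "mha" + "faie" = "mhafaie"

mhafaie


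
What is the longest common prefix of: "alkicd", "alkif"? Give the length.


Words: alkicd, alkif
  Position 0: all 'a' => match
  Position 1: all 'l' => match
  Position 2: all 'k' => match
  Position 3: all 'i' => match
  Position 4: ('c', 'f') => mismatch, stop
LCP = "alki" (length 4)

4


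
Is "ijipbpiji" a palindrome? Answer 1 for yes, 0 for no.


Input: ijipbpiji
Reversed: ijipbpiji
  Compare pos 0 ('i') with pos 8 ('i'): match
  Compare pos 1 ('j') with pos 7 ('j'): match
  Compare pos 2 ('i') with pos 6 ('i'): match
  Compare pos 3 ('p') with pos 5 ('p'): match
Result: palindrome

1


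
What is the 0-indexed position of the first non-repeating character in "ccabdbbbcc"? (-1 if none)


Input: ccabdbbbcc
Character frequencies:
  'a': 1
  'b': 4
  'c': 4
  'd': 1
Scanning left to right for freq == 1:
  Position 0 ('c'): freq=4, skip
  Position 1 ('c'): freq=4, skip
  Position 2 ('a'): unique! => answer = 2

2


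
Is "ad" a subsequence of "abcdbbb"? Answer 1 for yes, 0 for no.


Check if "ad" is a subsequence of "abcdbbb"
Greedy scan:
  Position 0 ('a'): matches sub[0] = 'a'
  Position 1 ('b'): no match needed
  Position 2 ('c'): no match needed
  Position 3 ('d'): matches sub[1] = 'd'
  Position 4 ('b'): no match needed
  Position 5 ('b'): no match needed
  Position 6 ('b'): no match needed
All 2 characters matched => is a subsequence

1


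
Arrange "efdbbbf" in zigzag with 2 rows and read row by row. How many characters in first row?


Zigzag "efdbbbf" into 2 rows:
Placing characters:
  'e' => row 0
  'f' => row 1
  'd' => row 0
  'b' => row 1
  'b' => row 0
  'b' => row 1
  'f' => row 0
Rows:
  Row 0: "edbf"
  Row 1: "fbb"
First row length: 4

4


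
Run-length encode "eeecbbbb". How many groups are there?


Input: eeecbbbb
Scanning for consecutive runs:
  Group 1: 'e' x 3 (positions 0-2)
  Group 2: 'c' x 1 (positions 3-3)
  Group 3: 'b' x 4 (positions 4-7)
Total groups: 3

3


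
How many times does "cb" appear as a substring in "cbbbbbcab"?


Searching for "cb" in "cbbbbbcab"
Scanning each position:
  Position 0: "cb" => MATCH
  Position 1: "bb" => no
  Position 2: "bb" => no
  Position 3: "bb" => no
  Position 4: "bb" => no
  Position 5: "bc" => no
  Position 6: "ca" => no
  Position 7: "ab" => no
Total occurrences: 1

1


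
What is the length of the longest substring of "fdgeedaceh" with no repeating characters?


Input: "fdgeedaceh"
Sliding window (track last position of each char):
  Position 0 ('f'): window [0,0] length 1 -- new best
  Position 1 ('d'): window [0,1] length 2 -- new best
  Position 2 ('g'): window [0,2] length 3 -- new best
  Position 3 ('e'): window [0,3] length 4 -- new best
  Position 4 ('e'): repeat (last at 3), move window start to 4
  Position 4 ('e'): window [4,4] length 1
  Position 5 ('d'): window [4,5] length 2
  Position 6 ('a'): window [4,6] length 3
  Position 7 ('c'): window [4,7] length 4
  Position 8 ('e'): repeat (last at 4), move window start to 5
  Position 8 ('e'): window [5,8] length 4
  Position 9 ('h'): window [5,9] length 5 -- new best
Longest substring with no repeats: "daceh" with length 5

5


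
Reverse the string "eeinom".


Input: eeinom
Reading characters right to left:
  Position 5: 'm'
  Position 4: 'o'
  Position 3: 'n'
  Position 2: 'i'
  Position 1: 'e'
  Position 0: 'e'
Reversed: moniee

moniee


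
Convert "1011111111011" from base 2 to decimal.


Input: "1011111111011" in base 2
Positional expansion:
  Digit '1' (value 1) x 2^12 = 4096
  Digit '0' (value 0) x 2^11 = 0
  Digit '1' (value 1) x 2^10 = 1024
  Digit '1' (value 1) x 2^9 = 512
  Digit '1' (value 1) x 2^8 = 256
  Digit '1' (value 1) x 2^7 = 128
  Digit '1' (value 1) x 2^6 = 64
  Digit '1' (value 1) x 2^5 = 32
  Digit '1' (value 1) x 2^4 = 16
  Digit '1' (value 1) x 2^3 = 8
  Digit '0' (value 0) x 2^2 = 0
  Digit '1' (value 1) x 2^1 = 2
  Digit '1' (value 1) x 2^0 = 1
Sum = 6139

6139


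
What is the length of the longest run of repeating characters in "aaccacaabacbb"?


Input: "aaccacaabacbb"
Scanning for longest run:
  Position 1 ('a'): continues run of 'a', length=2
  Position 2 ('c'): new char, reset run to 1
  Position 3 ('c'): continues run of 'c', length=2
  Position 4 ('a'): new char, reset run to 1
  Position 5 ('c'): new char, reset run to 1
  Position 6 ('a'): new char, reset run to 1
  Position 7 ('a'): continues run of 'a', length=2
  Position 8 ('b'): new char, reset run to 1
  Position 9 ('a'): new char, reset run to 1
  Position 10 ('c'): new char, reset run to 1
  Position 11 ('b'): new char, reset run to 1
  Position 12 ('b'): continues run of 'b', length=2
Longest run: 'a' with length 2

2


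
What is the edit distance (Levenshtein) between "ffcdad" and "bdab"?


Computing edit distance: "ffcdad" -> "bdab"
DP table:
           b    d    a    b
      0    1    2    3    4
  f   1    1    2    3    4
  f   2    2    2    3    4
  c   3    3    3    3    4
  d   4    4    3    4    4
  a   5    5    4    3    4
  d   6    6    5    4    4
Edit distance = dp[6][4] = 4

4


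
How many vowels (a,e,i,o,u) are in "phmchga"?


Input: phmchga
Checking each character:
  'p' at position 0: consonant
  'h' at position 1: consonant
  'm' at position 2: consonant
  'c' at position 3: consonant
  'h' at position 4: consonant
  'g' at position 5: consonant
  'a' at position 6: vowel (running total: 1)
Total vowels: 1

1


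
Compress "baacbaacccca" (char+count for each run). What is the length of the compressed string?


Input: baacbaacccca
Runs:
  'b' x 1 => "b1"
  'a' x 2 => "a2"
  'c' x 1 => "c1"
  'b' x 1 => "b1"
  'a' x 2 => "a2"
  'c' x 4 => "c4"
  'a' x 1 => "a1"
Compressed: "b1a2c1b1a2c4a1"
Compressed length: 14

14


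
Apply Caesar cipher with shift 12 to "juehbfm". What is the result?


Caesar cipher: shift "juehbfm" by 12
  'j' (pos 9) + 12 = pos 21 = 'v'
  'u' (pos 20) + 12 = pos 6 = 'g'
  'e' (pos 4) + 12 = pos 16 = 'q'
  'h' (pos 7) + 12 = pos 19 = 't'
  'b' (pos 1) + 12 = pos 13 = 'n'
  'f' (pos 5) + 12 = pos 17 = 'r'
  'm' (pos 12) + 12 = pos 24 = 'y'
Result: vgqtnry

vgqtnry


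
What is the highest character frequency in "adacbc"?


Input: adacbc
Character counts:
  'a': 2
  'b': 1
  'c': 2
  'd': 1
Maximum frequency: 2

2


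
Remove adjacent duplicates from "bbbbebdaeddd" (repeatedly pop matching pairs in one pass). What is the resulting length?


Input: bbbbebdaeddd
Stack-based adjacent duplicate removal:
  Read 'b': push. Stack: b
  Read 'b': matches stack top 'b' => pop. Stack: (empty)
  Read 'b': push. Stack: b
  Read 'b': matches stack top 'b' => pop. Stack: (empty)
  Read 'e': push. Stack: e
  Read 'b': push. Stack: eb
  Read 'd': push. Stack: ebd
  Read 'a': push. Stack: ebda
  Read 'e': push. Stack: ebdae
  Read 'd': push. Stack: ebdaed
  Read 'd': matches stack top 'd' => pop. Stack: ebdae
  Read 'd': push. Stack: ebdaed
Final stack: "ebdaed" (length 6)

6


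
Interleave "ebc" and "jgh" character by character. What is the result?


Interleaving "ebc" and "jgh":
  Position 0: 'e' from first, 'j' from second => "ej"
  Position 1: 'b' from first, 'g' from second => "bg"
  Position 2: 'c' from first, 'h' from second => "ch"
Result: ejbgch

ejbgch


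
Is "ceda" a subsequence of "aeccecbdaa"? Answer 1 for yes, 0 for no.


Check if "ceda" is a subsequence of "aeccecbdaa"
Greedy scan:
  Position 0 ('a'): no match needed
  Position 1 ('e'): no match needed
  Position 2 ('c'): matches sub[0] = 'c'
  Position 3 ('c'): no match needed
  Position 4 ('e'): matches sub[1] = 'e'
  Position 5 ('c'): no match needed
  Position 6 ('b'): no match needed
  Position 7 ('d'): matches sub[2] = 'd'
  Position 8 ('a'): matches sub[3] = 'a'
  Position 9 ('a'): no match needed
All 4 characters matched => is a subsequence

1


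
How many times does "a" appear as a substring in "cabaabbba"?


Searching for "a" in "cabaabbba"
Scanning each position:
  Position 0: "c" => no
  Position 1: "a" => MATCH
  Position 2: "b" => no
  Position 3: "a" => MATCH
  Position 4: "a" => MATCH
  Position 5: "b" => no
  Position 6: "b" => no
  Position 7: "b" => no
  Position 8: "a" => MATCH
Total occurrences: 4

4


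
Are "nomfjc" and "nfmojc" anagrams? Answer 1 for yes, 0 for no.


Strings: "nomfjc", "nfmojc"
Sorted first:  cfjmno
Sorted second: cfjmno
Sorted forms match => anagrams

1


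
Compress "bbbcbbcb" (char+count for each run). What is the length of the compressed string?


Input: bbbcbbcb
Runs:
  'b' x 3 => "b3"
  'c' x 1 => "c1"
  'b' x 2 => "b2"
  'c' x 1 => "c1"
  'b' x 1 => "b1"
Compressed: "b3c1b2c1b1"
Compressed length: 10

10


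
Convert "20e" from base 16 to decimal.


Input: "20e" in base 16
Positional expansion:
  Digit '2' (value 2) x 16^2 = 512
  Digit '0' (value 0) x 16^1 = 0
  Digit 'e' (value 14) x 16^0 = 14
Sum = 526

526


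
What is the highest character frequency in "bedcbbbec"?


Input: bedcbbbec
Character counts:
  'b': 4
  'c': 2
  'd': 1
  'e': 2
Maximum frequency: 4

4


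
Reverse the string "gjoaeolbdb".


Input: gjoaeolbdb
Reading characters right to left:
  Position 9: 'b'
  Position 8: 'd'
  Position 7: 'b'
  Position 6: 'l'
  Position 5: 'o'
  Position 4: 'e'
  Position 3: 'a'
  Position 2: 'o'
  Position 1: 'j'
  Position 0: 'g'
Reversed: bdbloeaojg

bdbloeaojg


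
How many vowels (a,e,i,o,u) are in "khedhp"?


Input: khedhp
Checking each character:
  'k' at position 0: consonant
  'h' at position 1: consonant
  'e' at position 2: vowel (running total: 1)
  'd' at position 3: consonant
  'h' at position 4: consonant
  'p' at position 5: consonant
Total vowels: 1

1


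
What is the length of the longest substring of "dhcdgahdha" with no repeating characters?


Input: "dhcdgahdha"
Sliding window (track last position of each char):
  Position 0 ('d'): window [0,0] length 1 -- new best
  Position 1 ('h'): window [0,1] length 2 -- new best
  Position 2 ('c'): window [0,2] length 3 -- new best
  Position 3 ('d'): repeat (last at 0), move window start to 1
  Position 3 ('d'): window [1,3] length 3
  Position 4 ('g'): window [1,4] length 4 -- new best
  Position 5 ('a'): window [1,5] length 5 -- new best
  Position 6 ('h'): repeat (last at 1), move window start to 2
  Position 6 ('h'): window [2,6] length 5
  Position 7 ('d'): repeat (last at 3), move window start to 4
  Position 7 ('d'): window [4,7] length 4
  Position 8 ('h'): repeat (last at 6), move window start to 7
  Position 8 ('h'): window [7,8] length 2
  Position 9 ('a'): window [7,9] length 3
Longest substring with no repeats: "hcdga" with length 5

5


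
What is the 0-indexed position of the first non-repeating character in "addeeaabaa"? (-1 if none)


Input: addeeaabaa
Character frequencies:
  'a': 5
  'b': 1
  'd': 2
  'e': 2
Scanning left to right for freq == 1:
  Position 0 ('a'): freq=5, skip
  Position 1 ('d'): freq=2, skip
  Position 2 ('d'): freq=2, skip
  Position 3 ('e'): freq=2, skip
  Position 4 ('e'): freq=2, skip
  Position 5 ('a'): freq=5, skip
  Position 6 ('a'): freq=5, skip
  Position 7 ('b'): unique! => answer = 7

7


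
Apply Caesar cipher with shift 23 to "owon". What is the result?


Caesar cipher: shift "owon" by 23
  'o' (pos 14) + 23 = pos 11 = 'l'
  'w' (pos 22) + 23 = pos 19 = 't'
  'o' (pos 14) + 23 = pos 11 = 'l'
  'n' (pos 13) + 23 = pos 10 = 'k'
Result: ltlk

ltlk


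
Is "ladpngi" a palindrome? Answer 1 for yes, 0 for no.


Input: ladpngi
Reversed: ignpdal
  Compare pos 0 ('l') with pos 6 ('i'): MISMATCH
  Compare pos 1 ('a') with pos 5 ('g'): MISMATCH
  Compare pos 2 ('d') with pos 4 ('n'): MISMATCH
Result: not a palindrome

0


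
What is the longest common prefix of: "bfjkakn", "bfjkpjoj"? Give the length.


Words: bfjkakn, bfjkpjoj
  Position 0: all 'b' => match
  Position 1: all 'f' => match
  Position 2: all 'j' => match
  Position 3: all 'k' => match
  Position 4: ('a', 'p') => mismatch, stop
LCP = "bfjk" (length 4)

4


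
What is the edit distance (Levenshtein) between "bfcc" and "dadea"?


Computing edit distance: "bfcc" -> "dadea"
DP table:
           d    a    d    e    a
      0    1    2    3    4    5
  b   1    1    2    3    4    5
  f   2    2    2    3    4    5
  c   3    3    3    3    4    5
  c   4    4    4    4    4    5
Edit distance = dp[4][5] = 5

5


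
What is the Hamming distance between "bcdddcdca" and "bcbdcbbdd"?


Comparing "bcdddcdca" and "bcbdcbbdd" position by position:
  Position 0: 'b' vs 'b' => same
  Position 1: 'c' vs 'c' => same
  Position 2: 'd' vs 'b' => differ
  Position 3: 'd' vs 'd' => same
  Position 4: 'd' vs 'c' => differ
  Position 5: 'c' vs 'b' => differ
  Position 6: 'd' vs 'b' => differ
  Position 7: 'c' vs 'd' => differ
  Position 8: 'a' vs 'd' => differ
Total differences (Hamming distance): 6

6


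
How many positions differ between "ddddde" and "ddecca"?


Comparing "ddddde" and "ddecca" position by position:
  Position 0: 'd' vs 'd' => same
  Position 1: 'd' vs 'd' => same
  Position 2: 'd' vs 'e' => DIFFER
  Position 3: 'd' vs 'c' => DIFFER
  Position 4: 'd' vs 'c' => DIFFER
  Position 5: 'e' vs 'a' => DIFFER
Positions that differ: 4

4


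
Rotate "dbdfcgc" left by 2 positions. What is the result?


Input: "dbdfcgc", rotate left by 2
First 2 characters: "db"
Remaining characters: "dfcgc"
Concatenate remaining + first: "dfcgc" + "db" = "dfcgcdb"

dfcgcdb


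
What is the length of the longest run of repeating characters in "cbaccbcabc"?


Input: "cbaccbcabc"
Scanning for longest run:
  Position 1 ('b'): new char, reset run to 1
  Position 2 ('a'): new char, reset run to 1
  Position 3 ('c'): new char, reset run to 1
  Position 4 ('c'): continues run of 'c', length=2
  Position 5 ('b'): new char, reset run to 1
  Position 6 ('c'): new char, reset run to 1
  Position 7 ('a'): new char, reset run to 1
  Position 8 ('b'): new char, reset run to 1
  Position 9 ('c'): new char, reset run to 1
Longest run: 'c' with length 2

2


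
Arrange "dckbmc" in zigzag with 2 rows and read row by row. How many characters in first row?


Zigzag "dckbmc" into 2 rows:
Placing characters:
  'd' => row 0
  'c' => row 1
  'k' => row 0
  'b' => row 1
  'm' => row 0
  'c' => row 1
Rows:
  Row 0: "dkm"
  Row 1: "cbc"
First row length: 3

3


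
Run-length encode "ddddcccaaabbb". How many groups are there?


Input: ddddcccaaabbb
Scanning for consecutive runs:
  Group 1: 'd' x 4 (positions 0-3)
  Group 2: 'c' x 3 (positions 4-6)
  Group 3: 'a' x 3 (positions 7-9)
  Group 4: 'b' x 3 (positions 10-12)
Total groups: 4

4


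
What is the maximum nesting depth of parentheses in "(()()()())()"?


Input: "(()()()())()"
Tracking depth:
  Position 0 '(': depth becomes 1
  Position 1 '(': depth becomes 2
  Position 2 ')': depth becomes 1
  Position 3 '(': depth becomes 2
  Position 4 ')': depth becomes 1
  Position 5 '(': depth becomes 2
  Position 6 ')': depth becomes 1
  Position 7 '(': depth becomes 2
  Position 8 ')': depth becomes 1
  Position 9 ')': depth becomes 0
  Position 10 '(': depth becomes 1
  Position 11 ')': depth becomes 0
Maximum depth reached: 2

2


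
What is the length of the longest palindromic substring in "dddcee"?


Input: "dddcee"
Checking substrings for palindromes:
  [0:3] "ddd" (len 3) => palindrome
  [0:2] "dd" (len 2) => palindrome
  [1:3] "dd" (len 2) => palindrome
  [4:6] "ee" (len 2) => palindrome
Longest palindromic substring: "ddd" with length 3

3


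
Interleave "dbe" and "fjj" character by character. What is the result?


Interleaving "dbe" and "fjj":
  Position 0: 'd' from first, 'f' from second => "df"
  Position 1: 'b' from first, 'j' from second => "bj"
  Position 2: 'e' from first, 'j' from second => "ej"
Result: dfbjej

dfbjej


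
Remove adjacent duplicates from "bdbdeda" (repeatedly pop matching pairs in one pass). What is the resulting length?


Input: bdbdeda
Stack-based adjacent duplicate removal:
  Read 'b': push. Stack: b
  Read 'd': push. Stack: bd
  Read 'b': push. Stack: bdb
  Read 'd': push. Stack: bdbd
  Read 'e': push. Stack: bdbde
  Read 'd': push. Stack: bdbded
  Read 'a': push. Stack: bdbdeda
Final stack: "bdbdeda" (length 7)

7


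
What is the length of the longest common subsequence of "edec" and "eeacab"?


LCS of "edec" and "eeacab"
DP table:
           e    e    a    c    a    b
      0    0    0    0    0    0    0
  e   0    1    1    1    1    1    1
  d   0    1    1    1    1    1    1
  e   0    1    2    2    2    2    2
  c   0    1    2    2    3    3    3
LCS length = dp[4][6] = 3

3


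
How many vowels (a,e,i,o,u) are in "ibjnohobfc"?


Input: ibjnohobfc
Checking each character:
  'i' at position 0: vowel (running total: 1)
  'b' at position 1: consonant
  'j' at position 2: consonant
  'n' at position 3: consonant
  'o' at position 4: vowel (running total: 2)
  'h' at position 5: consonant
  'o' at position 6: vowel (running total: 3)
  'b' at position 7: consonant
  'f' at position 8: consonant
  'c' at position 9: consonant
Total vowels: 3

3


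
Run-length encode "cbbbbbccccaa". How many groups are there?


Input: cbbbbbccccaa
Scanning for consecutive runs:
  Group 1: 'c' x 1 (positions 0-0)
  Group 2: 'b' x 5 (positions 1-5)
  Group 3: 'c' x 4 (positions 6-9)
  Group 4: 'a' x 2 (positions 10-11)
Total groups: 4

4


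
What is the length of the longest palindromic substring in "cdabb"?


Input: "cdabb"
Checking substrings for palindromes:
  [3:5] "bb" (len 2) => palindrome
Longest palindromic substring: "bb" with length 2

2


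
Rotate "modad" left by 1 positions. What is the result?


Input: "modad", rotate left by 1
First 1 characters: "m"
Remaining characters: "odad"
Concatenate remaining + first: "odad" + "m" = "odadm"

odadm


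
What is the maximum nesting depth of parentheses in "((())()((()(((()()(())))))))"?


Input: "((())()((()(((()()(())))))))"
Tracking depth:
  Position 0 '(': depth becomes 1
  Position 1 '(': depth becomes 2
  Position 2 '(': depth becomes 3
  Position 3 ')': depth becomes 2
  Position 4 ')': depth becomes 1
  Position 5 '(': depth becomes 2
  Position 6 ')': depth becomes 1
  Position 7 '(': depth becomes 2
  Position 8 '(': depth becomes 3
  Position 9 '(': depth becomes 4
  Position 10 ')': depth becomes 3
  Position 11 '(': depth becomes 4
  Position 12 '(': depth becomes 5
  Position 13 '(': depth becomes 6
  Position 14 '(': depth becomes 7
  Position 15 ')': depth becomes 6
  Position 16 '(': depth becomes 7
  Position 17 ')': depth becomes 6
  Position 18 '(': depth becomes 7
  Position 19 '(': depth becomes 8
  Position 20 ')': depth becomes 7
  Position 21 ')': depth becomes 6
  Position 22 ')': depth becomes 5
  Position 23 ')': depth becomes 4
  Position 24 ')': depth becomes 3
  Position 25 ')': depth becomes 2
  Position 26 ')': depth becomes 1
  Position 27 ')': depth becomes 0
Maximum depth reached: 8

8


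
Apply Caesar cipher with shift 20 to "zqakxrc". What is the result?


Caesar cipher: shift "zqakxrc" by 20
  'z' (pos 25) + 20 = pos 19 = 't'
  'q' (pos 16) + 20 = pos 10 = 'k'
  'a' (pos 0) + 20 = pos 20 = 'u'
  'k' (pos 10) + 20 = pos 4 = 'e'
  'x' (pos 23) + 20 = pos 17 = 'r'
  'r' (pos 17) + 20 = pos 11 = 'l'
  'c' (pos 2) + 20 = pos 22 = 'w'
Result: tkuerlw

tkuerlw


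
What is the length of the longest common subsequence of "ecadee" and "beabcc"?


LCS of "ecadee" and "beabcc"
DP table:
           b    e    a    b    c    c
      0    0    0    0    0    0    0
  e   0    0    1    1    1    1    1
  c   0    0    1    1    1    2    2
  a   0    0    1    2    2    2    2
  d   0    0    1    2    2    2    2
  e   0    0    1    2    2    2    2
  e   0    0    1    2    2    2    2
LCS length = dp[6][6] = 2

2


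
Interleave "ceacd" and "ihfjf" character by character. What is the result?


Interleaving "ceacd" and "ihfjf":
  Position 0: 'c' from first, 'i' from second => "ci"
  Position 1: 'e' from first, 'h' from second => "eh"
  Position 2: 'a' from first, 'f' from second => "af"
  Position 3: 'c' from first, 'j' from second => "cj"
  Position 4: 'd' from first, 'f' from second => "df"
Result: ciehafcjdf

ciehafcjdf


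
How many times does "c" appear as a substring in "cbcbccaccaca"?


Searching for "c" in "cbcbccaccaca"
Scanning each position:
  Position 0: "c" => MATCH
  Position 1: "b" => no
  Position 2: "c" => MATCH
  Position 3: "b" => no
  Position 4: "c" => MATCH
  Position 5: "c" => MATCH
  Position 6: "a" => no
  Position 7: "c" => MATCH
  Position 8: "c" => MATCH
  Position 9: "a" => no
  Position 10: "c" => MATCH
  Position 11: "a" => no
Total occurrences: 7

7


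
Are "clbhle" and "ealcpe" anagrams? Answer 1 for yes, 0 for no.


Strings: "clbhle", "ealcpe"
Sorted first:  bcehll
Sorted second: aceelp
Differ at position 0: 'b' vs 'a' => not anagrams

0


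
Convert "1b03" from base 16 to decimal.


Input: "1b03" in base 16
Positional expansion:
  Digit '1' (value 1) x 16^3 = 4096
  Digit 'b' (value 11) x 16^2 = 2816
  Digit '0' (value 0) x 16^1 = 0
  Digit '3' (value 3) x 16^0 = 3
Sum = 6915

6915


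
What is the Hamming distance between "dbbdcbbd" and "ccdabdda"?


Comparing "dbbdcbbd" and "ccdabdda" position by position:
  Position 0: 'd' vs 'c' => differ
  Position 1: 'b' vs 'c' => differ
  Position 2: 'b' vs 'd' => differ
  Position 3: 'd' vs 'a' => differ
  Position 4: 'c' vs 'b' => differ
  Position 5: 'b' vs 'd' => differ
  Position 6: 'b' vs 'd' => differ
  Position 7: 'd' vs 'a' => differ
Total differences (Hamming distance): 8

8


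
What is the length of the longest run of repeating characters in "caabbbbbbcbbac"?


Input: "caabbbbbbcbbac"
Scanning for longest run:
  Position 1 ('a'): new char, reset run to 1
  Position 2 ('a'): continues run of 'a', length=2
  Position 3 ('b'): new char, reset run to 1
  Position 4 ('b'): continues run of 'b', length=2
  Position 5 ('b'): continues run of 'b', length=3
  Position 6 ('b'): continues run of 'b', length=4
  Position 7 ('b'): continues run of 'b', length=5
  Position 8 ('b'): continues run of 'b', length=6
  Position 9 ('c'): new char, reset run to 1
  Position 10 ('b'): new char, reset run to 1
  Position 11 ('b'): continues run of 'b', length=2
  Position 12 ('a'): new char, reset run to 1
  Position 13 ('c'): new char, reset run to 1
Longest run: 'b' with length 6

6


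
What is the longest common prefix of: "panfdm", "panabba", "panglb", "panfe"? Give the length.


Words: panfdm, panabba, panglb, panfe
  Position 0: all 'p' => match
  Position 1: all 'a' => match
  Position 2: all 'n' => match
  Position 3: ('f', 'a', 'g', 'f') => mismatch, stop
LCP = "pan" (length 3)

3


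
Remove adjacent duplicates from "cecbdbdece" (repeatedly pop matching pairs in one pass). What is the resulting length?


Input: cecbdbdece
Stack-based adjacent duplicate removal:
  Read 'c': push. Stack: c
  Read 'e': push. Stack: ce
  Read 'c': push. Stack: cec
  Read 'b': push. Stack: cecb
  Read 'd': push. Stack: cecbd
  Read 'b': push. Stack: cecbdb
  Read 'd': push. Stack: cecbdbd
  Read 'e': push. Stack: cecbdbde
  Read 'c': push. Stack: cecbdbdec
  Read 'e': push. Stack: cecbdbdece
Final stack: "cecbdbdece" (length 10)

10


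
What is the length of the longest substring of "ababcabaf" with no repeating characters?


Input: "ababcabaf"
Sliding window (track last position of each char):
  Position 0 ('a'): window [0,0] length 1 -- new best
  Position 1 ('b'): window [0,1] length 2 -- new best
  Position 2 ('a'): repeat (last at 0), move window start to 1
  Position 2 ('a'): window [1,2] length 2
  Position 3 ('b'): repeat (last at 1), move window start to 2
  Position 3 ('b'): window [2,3] length 2
  Position 4 ('c'): window [2,4] length 3 -- new best
  Position 5 ('a'): repeat (last at 2), move window start to 3
  Position 5 ('a'): window [3,5] length 3
  Position 6 ('b'): repeat (last at 3), move window start to 4
  Position 6 ('b'): window [4,6] length 3
  Position 7 ('a'): repeat (last at 5), move window start to 6
  Position 7 ('a'): window [6,7] length 2
  Position 8 ('f'): window [6,8] length 3
Longest substring with no repeats: "abc" with length 3

3


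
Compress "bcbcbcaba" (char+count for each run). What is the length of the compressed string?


Input: bcbcbcaba
Runs:
  'b' x 1 => "b1"
  'c' x 1 => "c1"
  'b' x 1 => "b1"
  'c' x 1 => "c1"
  'b' x 1 => "b1"
  'c' x 1 => "c1"
  'a' x 1 => "a1"
  'b' x 1 => "b1"
  'a' x 1 => "a1"
Compressed: "b1c1b1c1b1c1a1b1a1"
Compressed length: 18

18


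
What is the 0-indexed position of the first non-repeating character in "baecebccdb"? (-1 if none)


Input: baecebccdb
Character frequencies:
  'a': 1
  'b': 3
  'c': 3
  'd': 1
  'e': 2
Scanning left to right for freq == 1:
  Position 0 ('b'): freq=3, skip
  Position 1 ('a'): unique! => answer = 1

1


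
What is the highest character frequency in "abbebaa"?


Input: abbebaa
Character counts:
  'a': 3
  'b': 3
  'e': 1
Maximum frequency: 3

3


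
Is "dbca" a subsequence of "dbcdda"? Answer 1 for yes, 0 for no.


Check if "dbca" is a subsequence of "dbcdda"
Greedy scan:
  Position 0 ('d'): matches sub[0] = 'd'
  Position 1 ('b'): matches sub[1] = 'b'
  Position 2 ('c'): matches sub[2] = 'c'
  Position 3 ('d'): no match needed
  Position 4 ('d'): no match needed
  Position 5 ('a'): matches sub[3] = 'a'
All 4 characters matched => is a subsequence

1


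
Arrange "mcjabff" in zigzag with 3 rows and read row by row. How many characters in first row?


Zigzag "mcjabff" into 3 rows:
Placing characters:
  'm' => row 0
  'c' => row 1
  'j' => row 2
  'a' => row 1
  'b' => row 0
  'f' => row 1
  'f' => row 2
Rows:
  Row 0: "mb"
  Row 1: "caf"
  Row 2: "jf"
First row length: 2

2


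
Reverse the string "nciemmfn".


Input: nciemmfn
Reading characters right to left:
  Position 7: 'n'
  Position 6: 'f'
  Position 5: 'm'
  Position 4: 'm'
  Position 3: 'e'
  Position 2: 'i'
  Position 1: 'c'
  Position 0: 'n'
Reversed: nfmmeicn

nfmmeicn


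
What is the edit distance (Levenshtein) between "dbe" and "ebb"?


Computing edit distance: "dbe" -> "ebb"
DP table:
           e    b    b
      0    1    2    3
  d   1    1    2    3
  b   2    2    1    2
  e   3    2    2    2
Edit distance = dp[3][3] = 2

2


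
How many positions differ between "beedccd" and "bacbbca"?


Comparing "beedccd" and "bacbbca" position by position:
  Position 0: 'b' vs 'b' => same
  Position 1: 'e' vs 'a' => DIFFER
  Position 2: 'e' vs 'c' => DIFFER
  Position 3: 'd' vs 'b' => DIFFER
  Position 4: 'c' vs 'b' => DIFFER
  Position 5: 'c' vs 'c' => same
  Position 6: 'd' vs 'a' => DIFFER
Positions that differ: 5

5


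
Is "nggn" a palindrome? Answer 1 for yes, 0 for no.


Input: nggn
Reversed: nggn
  Compare pos 0 ('n') with pos 3 ('n'): match
  Compare pos 1 ('g') with pos 2 ('g'): match
Result: palindrome

1


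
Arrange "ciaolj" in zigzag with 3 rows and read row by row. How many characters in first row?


Zigzag "ciaolj" into 3 rows:
Placing characters:
  'c' => row 0
  'i' => row 1
  'a' => row 2
  'o' => row 1
  'l' => row 0
  'j' => row 1
Rows:
  Row 0: "cl"
  Row 1: "ioj"
  Row 2: "a"
First row length: 2

2


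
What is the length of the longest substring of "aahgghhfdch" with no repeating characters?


Input: "aahgghhfdch"
Sliding window (track last position of each char):
  Position 0 ('a'): window [0,0] length 1 -- new best
  Position 1 ('a'): repeat (last at 0), move window start to 1
  Position 1 ('a'): window [1,1] length 1
  Position 2 ('h'): window [1,2] length 2 -- new best
  Position 3 ('g'): window [1,3] length 3 -- new best
  Position 4 ('g'): repeat (last at 3), move window start to 4
  Position 4 ('g'): window [4,4] length 1
  Position 5 ('h'): window [4,5] length 2
  Position 6 ('h'): repeat (last at 5), move window start to 6
  Position 6 ('h'): window [6,6] length 1
  Position 7 ('f'): window [6,7] length 2
  Position 8 ('d'): window [6,8] length 3
  Position 9 ('c'): window [6,9] length 4 -- new best
  Position 10 ('h'): repeat (last at 6), move window start to 7
  Position 10 ('h'): window [7,10] length 4
Longest substring with no repeats: "hfdc" with length 4

4


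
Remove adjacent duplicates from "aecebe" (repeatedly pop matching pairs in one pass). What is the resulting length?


Input: aecebe
Stack-based adjacent duplicate removal:
  Read 'a': push. Stack: a
  Read 'e': push. Stack: ae
  Read 'c': push. Stack: aec
  Read 'e': push. Stack: aece
  Read 'b': push. Stack: aeceb
  Read 'e': push. Stack: aecebe
Final stack: "aecebe" (length 6)

6


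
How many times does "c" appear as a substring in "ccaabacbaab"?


Searching for "c" in "ccaabacbaab"
Scanning each position:
  Position 0: "c" => MATCH
  Position 1: "c" => MATCH
  Position 2: "a" => no
  Position 3: "a" => no
  Position 4: "b" => no
  Position 5: "a" => no
  Position 6: "c" => MATCH
  Position 7: "b" => no
  Position 8: "a" => no
  Position 9: "a" => no
  Position 10: "b" => no
Total occurrences: 3

3


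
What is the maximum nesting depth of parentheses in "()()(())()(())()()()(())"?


Input: "()()(())()(())()()()(())"
Tracking depth:
  Position 0 '(': depth becomes 1
  Position 1 ')': depth becomes 0
  Position 2 '(': depth becomes 1
  Position 3 ')': depth becomes 0
  Position 4 '(': depth becomes 1
  Position 5 '(': depth becomes 2
  Position 6 ')': depth becomes 1
  Position 7 ')': depth becomes 0
  Position 8 '(': depth becomes 1
  Position 9 ')': depth becomes 0
  Position 10 '(': depth becomes 1
  Position 11 '(': depth becomes 2
  Position 12 ')': depth becomes 1
  Position 13 ')': depth becomes 0
  Position 14 '(': depth becomes 1
  Position 15 ')': depth becomes 0
  Position 16 '(': depth becomes 1
  Position 17 ')': depth becomes 0
  Position 18 '(': depth becomes 1
  Position 19 ')': depth becomes 0
  Position 20 '(': depth becomes 1
  Position 21 '(': depth becomes 2
  Position 22 ')': depth becomes 1
  Position 23 ')': depth becomes 0
Maximum depth reached: 2

2


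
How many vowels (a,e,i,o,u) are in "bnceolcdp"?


Input: bnceolcdp
Checking each character:
  'b' at position 0: consonant
  'n' at position 1: consonant
  'c' at position 2: consonant
  'e' at position 3: vowel (running total: 1)
  'o' at position 4: vowel (running total: 2)
  'l' at position 5: consonant
  'c' at position 6: consonant
  'd' at position 7: consonant
  'p' at position 8: consonant
Total vowels: 2

2


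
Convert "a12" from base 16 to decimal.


Input: "a12" in base 16
Positional expansion:
  Digit 'a' (value 10) x 16^2 = 2560
  Digit '1' (value 1) x 16^1 = 16
  Digit '2' (value 2) x 16^0 = 2
Sum = 2578

2578


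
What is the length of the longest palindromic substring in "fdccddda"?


Input: "fdccddda"
Checking substrings for palindromes:
  [1:5] "dccd" (len 4) => palindrome
  [4:7] "ddd" (len 3) => palindrome
  [2:4] "cc" (len 2) => palindrome
  [4:6] "dd" (len 2) => palindrome
  [5:7] "dd" (len 2) => palindrome
Longest palindromic substring: "dccd" with length 4

4


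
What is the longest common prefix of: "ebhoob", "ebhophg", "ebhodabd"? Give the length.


Words: ebhoob, ebhophg, ebhodabd
  Position 0: all 'e' => match
  Position 1: all 'b' => match
  Position 2: all 'h' => match
  Position 3: all 'o' => match
  Position 4: ('o', 'p', 'd') => mismatch, stop
LCP = "ebho" (length 4)

4
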